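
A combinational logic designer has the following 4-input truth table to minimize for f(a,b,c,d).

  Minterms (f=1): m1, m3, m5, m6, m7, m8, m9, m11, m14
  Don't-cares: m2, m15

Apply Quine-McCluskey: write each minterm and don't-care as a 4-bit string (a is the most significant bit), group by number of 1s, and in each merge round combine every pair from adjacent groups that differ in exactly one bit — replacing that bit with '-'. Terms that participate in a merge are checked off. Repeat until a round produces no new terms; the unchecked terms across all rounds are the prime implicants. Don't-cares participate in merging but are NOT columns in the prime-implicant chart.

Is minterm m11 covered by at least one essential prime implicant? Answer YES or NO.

size-2^0 implicants → 0001(✓)  0010(✓)  0011(✓)  0101(✓)  0110(✓)  0111(✓)  1000(✓)  1001(✓)  1011(✓)  1110(✓)  1111(✓)
size-2^1 implicants → -001(✓)  -011(✓)  -110(✓)  -111(✓)  0-01(✓)  0-10(✓)  0-11(✓)  00-1(✓)  001-(✓)  01-1(✓)  011-(✓)  1-11(✓)  10-1(✓)  100-  111-(✓)
size-2^2 implicants → --11  -0-1  -11-  0--1  0-1-
Unchecked terms (primes): --11, -0-1, -11-, 0--1, 0-1-, 100-
Minterm coverage:
  m1 ⊆ -0-1,0--1
  m3 ⊆ --11,-0-1,0--1,0-1-
  m5 ⊆ 0--1 [E]
  m6 ⊆ -11-,0-1-
  m7 ⊆ --11,-11-,0--1,0-1-
  m8 ⊆ 100- [E]
  m9 ⊆ -0-1,100-
  m11 ⊆ --11,-0-1
  m14 ⊆ -11- [E]
E = {-11-, 0--1, 100-}

NO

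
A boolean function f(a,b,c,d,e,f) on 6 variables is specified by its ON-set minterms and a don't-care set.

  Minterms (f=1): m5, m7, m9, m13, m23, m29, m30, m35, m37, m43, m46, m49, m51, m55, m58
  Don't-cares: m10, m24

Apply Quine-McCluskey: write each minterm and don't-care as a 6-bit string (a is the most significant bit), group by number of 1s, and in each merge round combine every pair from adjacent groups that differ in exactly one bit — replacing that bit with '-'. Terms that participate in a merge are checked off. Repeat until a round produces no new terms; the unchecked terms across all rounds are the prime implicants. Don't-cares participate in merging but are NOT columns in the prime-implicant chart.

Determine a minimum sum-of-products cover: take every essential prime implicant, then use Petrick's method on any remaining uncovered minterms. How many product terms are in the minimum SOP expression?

size-2^0 implicants → 000101(✓)  000111(✓)  001001(✓)  001010  001101(✓)  010111(✓)  011000  011101(✓)  011110  100011(✓)  100101(✓)  101011(✓)  101110  110001(✓)  110011(✓)  110111(✓)  111010
size-2^1 implicants → -00101  -10111  0-0111  0-1101  00-101  0001-1  001-01  1-0011  10-011  110-11  1100-1
Unchecked terms (primes): -00101, -10111, 0-0111, 0-1101, 00-101, 0001-1, 001-01, 001010, 011000, 011110, 1-0011, 10-011, 101110, 110-11, 1100-1, 111010
Minterm coverage:
  m5 ⊆ -00101,00-101,0001-1
  m7 ⊆ 0-0111,0001-1
  m9 ⊆ 001-01 [E]
  m13 ⊆ 0-1101,00-101,001-01
  m23 ⊆ -10111,0-0111
  m29 ⊆ 0-1101 [E]
  m30 ⊆ 011110 [E]
  m35 ⊆ 1-0011,10-011
  m37 ⊆ -00101 [E]
  m43 ⊆ 10-011 [E]
  m46 ⊆ 101110 [E]
  m49 ⊆ 1100-1 [E]
  m51 ⊆ 1-0011,110-11,1100-1
  m55 ⊆ -10111,110-11
  m58 ⊆ 111010 [E]
E = {-00101, 0-1101, 001-01, 011110, 10-011, 101110, 1100-1, 111010}
Petrick residual → -10111, 0-0111
Cover = b'c'de'f + bc'def + a'c'def + a'cde'f + a'b'ce'f + a'bcdef' + ab'd'ef + ab'cdef' + abc'd'f + abcd'ef'  |cover|=10

10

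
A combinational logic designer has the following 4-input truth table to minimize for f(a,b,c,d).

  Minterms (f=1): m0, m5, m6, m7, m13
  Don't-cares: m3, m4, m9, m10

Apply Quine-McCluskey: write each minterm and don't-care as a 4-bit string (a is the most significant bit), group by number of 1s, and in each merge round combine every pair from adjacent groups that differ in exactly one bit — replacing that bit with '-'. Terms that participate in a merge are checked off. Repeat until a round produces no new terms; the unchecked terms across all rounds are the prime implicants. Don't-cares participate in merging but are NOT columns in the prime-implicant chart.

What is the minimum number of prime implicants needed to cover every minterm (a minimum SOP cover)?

Round 0: 0000✓ 0011✓ 0100✓ 0101✓ 0110✓ 0111✓ 1001✓ 1010 1101✓
Round 1: -101 0-00 0-11 01-0✓ 01-1✓ 010-✓ 011-✓ 1-01
Round 2: 01--
PIs = {-101, 0-00, 0-11, 01--, 1-01, 1010}
Coverage chart:
  m0: 0-00 ←essential
  m5: -101,01--
  m6: 01-- ←essential
  m7: 0-11,01--
  m13: -101,1-01
Essential: 0-00, 01--
Petrick residual → -101
Min cover (3 terms): bc'd + a'c'd' + a'b

3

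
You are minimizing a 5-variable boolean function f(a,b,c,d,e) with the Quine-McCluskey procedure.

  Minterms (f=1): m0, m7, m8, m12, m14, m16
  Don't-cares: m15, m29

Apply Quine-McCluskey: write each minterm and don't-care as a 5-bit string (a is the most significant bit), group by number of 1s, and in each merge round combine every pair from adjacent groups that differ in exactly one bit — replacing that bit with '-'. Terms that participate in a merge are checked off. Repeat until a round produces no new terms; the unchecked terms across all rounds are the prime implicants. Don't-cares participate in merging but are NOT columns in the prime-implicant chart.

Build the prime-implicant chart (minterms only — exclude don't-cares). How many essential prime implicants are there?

2

Round 0: 00000✓ 00111✓ 01000✓ 01100✓ 01110✓ 01111✓ 10000✓ 11101
Round 1: -0000 0-000 0-111 01-00 011-0 0111-
PIs = {-0000, 0-000, 0-111, 01-00, 011-0, 0111-, 11101}
Coverage chart:
  m0: -0000,0-000
  m7: 0-111 ←essential
  m8: 0-000,01-00
  m12: 01-00,011-0
  m14: 011-0,0111-
  m16: -0000 ←essential
Essential: -0000, 0-111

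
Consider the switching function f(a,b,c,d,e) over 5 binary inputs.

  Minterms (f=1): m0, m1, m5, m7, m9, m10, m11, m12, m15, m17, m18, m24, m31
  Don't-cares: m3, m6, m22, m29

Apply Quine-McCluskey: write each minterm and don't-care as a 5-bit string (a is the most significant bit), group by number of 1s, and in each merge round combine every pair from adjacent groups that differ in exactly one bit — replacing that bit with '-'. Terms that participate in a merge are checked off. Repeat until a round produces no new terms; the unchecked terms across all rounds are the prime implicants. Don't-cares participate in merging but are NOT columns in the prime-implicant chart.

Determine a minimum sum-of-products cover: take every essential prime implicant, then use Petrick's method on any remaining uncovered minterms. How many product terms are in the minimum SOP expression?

[col 0] 00000*, 00001*, 00011*, 00101*, 00110*, 00111*, 01001*, 01010*, 01011*, 01100, 01111*, 10001*, 10010*, 10110*, 11000, 11101*, 11111*
[col 1] -0001, -0110, -1111, 0-001*, 0-011*, 0-111*, 00-01*, 00-11*, 000-1*, 0000-, 001-1*, 0011-, 01-11*, 010-1*, 0101-, 10-10, 111-1
[col 2] 0--11, 0-0-1, 00--1
Prime implicants: -0001, -0110, -1111, 0--11, 0-0-1, 00--1, 0000-, 0011-, 0101-, 01100, 10-10, 11000, 111-1
PI chart (minterm → PIs covering it):
  0 | 0000-  (sole → essential)
  1 | -0001,0-0-1,00--1,0000-
  5 | 00--1  (sole → essential)
  7 | 0--11,00--1,0011-
  9 | 0-0-1  (sole → essential)
  10 | 0101-  (sole → essential)
  11 | 0--11,0-0-1,0101-
  12 | 01100  (sole → essential)
  15 | -1111,0--11
  17 | -0001  (sole → essential)
  18 | 10-10  (sole → essential)
  24 | 11000  (sole → essential)
  31 | -1111,111-1
Essential prime implicants: -0001, 0-0-1, 00--1, 0000-, 0101-, 01100, 10-10, 11000
Petrick residual → -1111
Minimum SOP uses 9 PIs: b'c'd'e + bcde + a'c'e + a'b'e + a'b'c'd' + a'bc'd + a'bcd'e' + ab'de' + abc'd'e'

9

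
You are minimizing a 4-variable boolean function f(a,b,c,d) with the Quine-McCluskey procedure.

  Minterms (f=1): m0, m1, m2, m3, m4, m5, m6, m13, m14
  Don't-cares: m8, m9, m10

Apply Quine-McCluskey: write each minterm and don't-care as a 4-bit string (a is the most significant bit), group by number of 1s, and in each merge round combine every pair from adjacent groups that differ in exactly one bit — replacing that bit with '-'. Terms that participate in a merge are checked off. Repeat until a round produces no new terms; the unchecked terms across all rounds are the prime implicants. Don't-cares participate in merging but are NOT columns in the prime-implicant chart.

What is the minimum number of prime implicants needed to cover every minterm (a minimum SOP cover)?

4

size-2^0 implicants → 0000(✓)  0001(✓)  0010(✓)  0011(✓)  0100(✓)  0101(✓)  0110(✓)  1000(✓)  1001(✓)  1010(✓)  1101(✓)  1110(✓)
size-2^1 implicants → -000(✓)  -001(✓)  -010(✓)  -101(✓)  -110(✓)  0-00(✓)  0-01(✓)  0-10(✓)  00-0(✓)  00-1(✓)  000-(✓)  001-(✓)  01-0(✓)  010-(✓)  1-01(✓)  1-10(✓)  10-0(✓)  100-(✓)
size-2^2 implicants → --01  --10  -0-0  -00-  0--0  0-0-  00--
Unchecked terms (primes): --01, --10, -0-0, -00-, 0--0, 0-0-, 00--
Minterm coverage:
  m0 ⊆ -0-0,-00-,0--0,0-0-,00--
  m1 ⊆ --01,-00-,0-0-,00--
  m2 ⊆ --10,-0-0,0--0,00--
  m3 ⊆ 00-- [E]
  m4 ⊆ 0--0,0-0-
  m5 ⊆ --01,0-0-
  m6 ⊆ --10,0--0
  m13 ⊆ --01 [E]
  m14 ⊆ --10 [E]
E = {--01, --10, 00--}
Petrick residual → 0--0
Cover = c'd + cd' + a'd' + a'b'  |cover|=4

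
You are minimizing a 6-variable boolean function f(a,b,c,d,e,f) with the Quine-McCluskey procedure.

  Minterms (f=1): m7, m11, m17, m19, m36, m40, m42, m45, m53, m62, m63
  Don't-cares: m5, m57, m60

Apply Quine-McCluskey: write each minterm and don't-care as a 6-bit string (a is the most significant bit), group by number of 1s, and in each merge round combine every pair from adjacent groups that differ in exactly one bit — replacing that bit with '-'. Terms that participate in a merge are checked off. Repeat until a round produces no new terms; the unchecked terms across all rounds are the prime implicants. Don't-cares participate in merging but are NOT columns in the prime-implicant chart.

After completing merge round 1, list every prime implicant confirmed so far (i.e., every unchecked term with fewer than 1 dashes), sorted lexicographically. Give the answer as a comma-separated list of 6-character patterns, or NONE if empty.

Round 0: 000101✓ 000111✓ 001011 010001✓ 010011✓ 100100 101000✓ 101010✓ 101101 110101 111001 111100✓ 111110✓ 111111✓
Round 1: 0001-1 0100-1 1010-0 1111-0 11111-
PIs = {0001-1, 001011, 0100-1, 100100, 1010-0, 101101, 110101, 111001, 1111-0, 11111-}

001011, 100100, 101101, 110101, 111001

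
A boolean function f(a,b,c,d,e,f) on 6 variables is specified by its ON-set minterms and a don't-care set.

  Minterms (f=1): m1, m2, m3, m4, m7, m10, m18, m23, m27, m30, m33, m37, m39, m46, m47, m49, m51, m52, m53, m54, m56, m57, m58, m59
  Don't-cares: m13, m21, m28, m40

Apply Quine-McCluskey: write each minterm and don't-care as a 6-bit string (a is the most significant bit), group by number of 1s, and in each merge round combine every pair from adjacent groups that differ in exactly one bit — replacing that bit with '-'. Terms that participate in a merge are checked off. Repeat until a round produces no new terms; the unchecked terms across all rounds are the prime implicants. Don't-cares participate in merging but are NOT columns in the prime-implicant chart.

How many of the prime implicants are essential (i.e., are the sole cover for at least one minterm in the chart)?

Round 0: 000001✓ 000010✓ 000011✓ 000100 000111✓ 001010✓ 001101 010010✓ 010101✓ 010111✓ 011011✓ 011100✓ 011110✓ 100001✓ 100101✓ 100111✓ 101000✓ 101110✓ 101111✓ 110001✓ 110011✓ 110100✓ 110101✓ 110110✓ 111000✓ 111001✓ 111010✓ 111011✓
Round 1: -00001 -00111 -10101 -11011 0-0010 0-0111 00-010 000-11 0000-1 00001- 0101-1 0111-0 1-0001✓ 1-0101✓ 1-1000 10-111 100-01✓ 1001-1 10111- 11-001✓ 11-011✓ 110-01✓ 1100-1✓ 1101-0 11010- 1110-0✓ 1110-1✓ 11100-✓ 11101-✓
Round 2: 1-0-01 11-0-1 1110--
PIs = {-00001, -00111, -10101, -11011, 0-0010, 0-0111, 00-010, 000-11, 0000-1, 00001-, 000100, 001101, 0101-1, 0111-0, 1-0-01, 1-1000, 10-111, 1001-1, 10111-, 11-0-1, 1101-0, 11010-, 1110--}
Coverage chart:
  m1: -00001,0000-1
  m2: 0-0010,00-010,00001-
  m3: 000-11,0000-1,00001-
  m4: 000100 ←essential
  m7: -00111,0-0111,000-11
  m10: 00-010 ←essential
  m18: 0-0010 ←essential
  m23: 0-0111,0101-1
  m27: -11011 ←essential
  m30: 0111-0 ←essential
  m33: -00001,1-0-01
  m37: 1-0-01,1001-1
  m39: -00111,10-111,1001-1
  m46: 10111- ←essential
  m47: 10-111,10111-
  m49: 1-0-01,11-0-1
  m51: 11-0-1 ←essential
  m52: 1101-0,11010-
  m53: -10101,1-0-01,11010-
  m54: 1101-0 ←essential
  m56: 1-1000,1110--
  m57: 11-0-1,1110--
  m58: 1110-- ←essential
  m59: -11011,11-0-1,1110--
Essential: -11011, 0-0010, 00-010, 000100, 0111-0, 10111-, 11-0-1, 1101-0, 1110--

9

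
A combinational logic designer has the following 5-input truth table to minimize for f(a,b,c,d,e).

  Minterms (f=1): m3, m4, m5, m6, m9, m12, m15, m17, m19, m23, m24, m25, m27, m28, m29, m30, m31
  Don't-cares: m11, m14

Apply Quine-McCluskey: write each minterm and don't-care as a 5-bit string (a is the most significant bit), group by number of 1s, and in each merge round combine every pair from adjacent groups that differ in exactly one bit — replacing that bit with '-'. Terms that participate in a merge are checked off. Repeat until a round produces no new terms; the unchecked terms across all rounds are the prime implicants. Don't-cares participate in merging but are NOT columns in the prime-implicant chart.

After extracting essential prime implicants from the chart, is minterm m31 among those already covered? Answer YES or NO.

[col 0] 00011*, 00100*, 00101*, 00110*, 01001*, 01011*, 01100*, 01110*, 01111*, 10001*, 10011*, 10111*, 11000*, 11001*, 11011*, 11100*, 11101*, 11110*, 11111*
[col 1] -0011*, -1001*, -1011*, -1100*, -1110*, -1111*, 0-011*, 0-100*, 0-110*, 001-0*, 0010-, 01-11*, 010-1*, 011-0*, 0111-*, 1-001*, 1-011*, 1-111*, 10-11*, 100-1*, 11-00*, 11-01*, 11-11*, 110-1*, 1100-*, 111-0*, 111-1*, 1110-*, 1111-*
[col 2] --011, -1-11, -10-1, -11-0, -111-, 0-1-0, 1--11, 1-0-1, 11--1, 11-0-, 111--
Prime implicants: --011, -1-11, -10-1, -11-0, -111-, 0-1-0, 0010-, 1--11, 1-0-1, 11--1, 11-0-, 111--
PI chart (minterm → PIs covering it):
  3 | --011  (sole → essential)
  4 | 0-1-0,0010-
  5 | 0010-  (sole → essential)
  6 | 0-1-0  (sole → essential)
  9 | -10-1  (sole → essential)
  12 | -11-0,0-1-0
  15 | -1-11,-111-
  17 | 1-0-1  (sole → essential)
  19 | --011,1--11,1-0-1
  23 | 1--11  (sole → essential)
  24 | 11-0-  (sole → essential)
  25 | -10-1,1-0-1,11--1,11-0-
  27 | --011,-1-11,-10-1,1--11,1-0-1,11--1
  28 | -11-0,11-0-,111--
  29 | 11--1,11-0-,111--
  30 | -11-0,-111-,111--
  31 | -1-11,-111-,1--11,11--1,111--
Essential prime implicants: --011, -10-1, 0-1-0, 0010-, 1--11, 1-0-1, 11-0-

YES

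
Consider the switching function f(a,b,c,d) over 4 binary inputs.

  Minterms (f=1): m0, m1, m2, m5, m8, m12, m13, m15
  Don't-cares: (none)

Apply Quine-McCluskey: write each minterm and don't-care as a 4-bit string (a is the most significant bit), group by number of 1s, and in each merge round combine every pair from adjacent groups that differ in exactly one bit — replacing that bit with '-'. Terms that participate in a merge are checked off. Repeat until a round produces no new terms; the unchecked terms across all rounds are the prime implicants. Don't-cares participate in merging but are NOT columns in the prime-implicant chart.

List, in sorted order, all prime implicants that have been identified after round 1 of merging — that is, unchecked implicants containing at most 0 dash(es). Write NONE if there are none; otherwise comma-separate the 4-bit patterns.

NONE

Round 0: 0000✓ 0001✓ 0010✓ 0101✓ 1000✓ 1100✓ 1101✓ 1111✓
Round 1: -000 -101 0-01 00-0 000- 1-00 11-1 110-
PIs = {-000, -101, 0-01, 00-0, 000-, 1-00, 11-1, 110-}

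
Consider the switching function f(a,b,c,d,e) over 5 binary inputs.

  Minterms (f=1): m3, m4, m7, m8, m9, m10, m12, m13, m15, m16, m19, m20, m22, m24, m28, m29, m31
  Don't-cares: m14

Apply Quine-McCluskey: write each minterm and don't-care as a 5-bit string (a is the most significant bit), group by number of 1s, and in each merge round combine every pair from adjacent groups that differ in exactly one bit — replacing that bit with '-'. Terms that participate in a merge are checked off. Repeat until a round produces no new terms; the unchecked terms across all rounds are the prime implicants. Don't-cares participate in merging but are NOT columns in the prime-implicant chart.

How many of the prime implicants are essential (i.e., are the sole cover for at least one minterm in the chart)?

[col 0] 00011*, 00100*, 00111*, 01000*, 01001*, 01010*, 01100*, 01101*, 01110*, 01111*, 10000*, 10011*, 10100*, 10110*, 11000*, 11100*, 11101*, 11111*
[col 1] -0011, -0100*, -1000*, -1100*, -1101*, -1111*, 0-100*, 0-111, 00-11, 01-00*, 01-01*, 01-10*, 010-0*, 0100-*, 011-0*, 011-1*, 0110-*, 0111-*, 1-000*, 1-100*, 10-00*, 101-0, 11-00*, 111-1*, 1110-*
[col 2] --100, -1-00, -11-1, -110-, 01--0, 01-0-, 011--, 1--00
Prime implicants: --100, -0011, -1-00, -11-1, -110-, 0-111, 00-11, 01--0, 01-0-, 011--, 1--00, 101-0
PI chart (minterm → PIs covering it):
  3 | -0011,00-11
  4 | --100  (sole → essential)
  7 | 0-111,00-11
  8 | -1-00,01--0,01-0-
  9 | 01-0-  (sole → essential)
  10 | 01--0  (sole → essential)
  12 | --100,-1-00,-110-,01--0,01-0-,011--
  13 | -11-1,-110-,01-0-,011--
  15 | -11-1,0-111,011--
  16 | 1--00  (sole → essential)
  19 | -0011  (sole → essential)
  20 | --100,1--00,101-0
  22 | 101-0  (sole → essential)
  24 | -1-00,1--00
  28 | --100,-1-00,-110-,1--00
  29 | -11-1,-110-
  31 | -11-1  (sole → essential)
Essential prime implicants: --100, -0011, -11-1, 01--0, 01-0-, 1--00, 101-0

7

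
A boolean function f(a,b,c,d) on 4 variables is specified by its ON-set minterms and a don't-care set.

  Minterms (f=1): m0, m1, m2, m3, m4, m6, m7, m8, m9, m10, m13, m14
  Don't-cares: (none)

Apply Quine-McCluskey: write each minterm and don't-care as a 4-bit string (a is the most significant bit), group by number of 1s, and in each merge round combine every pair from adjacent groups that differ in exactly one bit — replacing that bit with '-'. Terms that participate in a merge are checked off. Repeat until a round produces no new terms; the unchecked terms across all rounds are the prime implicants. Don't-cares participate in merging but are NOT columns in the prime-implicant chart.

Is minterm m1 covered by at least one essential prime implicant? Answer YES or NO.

size-2^0 implicants → 0000(✓)  0001(✓)  0010(✓)  0011(✓)  0100(✓)  0110(✓)  0111(✓)  1000(✓)  1001(✓)  1010(✓)  1101(✓)  1110(✓)
size-2^1 implicants → -000(✓)  -001(✓)  -010(✓)  -110(✓)  0-00(✓)  0-10(✓)  0-11(✓)  00-0(✓)  00-1(✓)  000-(✓)  001-(✓)  01-0(✓)  011-(✓)  1-01  1-10(✓)  10-0(✓)  100-(✓)
size-2^2 implicants → --10  -0-0  -00-  0--0  0-1-  00--
Unchecked terms (primes): --10, -0-0, -00-, 0--0, 0-1-, 00--, 1-01
Minterm coverage:
  m0 ⊆ -0-0,-00-,0--0,00--
  m1 ⊆ -00-,00--
  m2 ⊆ --10,-0-0,0--0,0-1-,00--
  m3 ⊆ 0-1-,00--
  m4 ⊆ 0--0 [E]
  m6 ⊆ --10,0--0,0-1-
  m7 ⊆ 0-1- [E]
  m8 ⊆ -0-0,-00-
  m9 ⊆ -00-,1-01
  m10 ⊆ --10,-0-0
  m13 ⊆ 1-01 [E]
  m14 ⊆ --10 [E]
E = {--10, 0--0, 0-1-, 1-01}

NO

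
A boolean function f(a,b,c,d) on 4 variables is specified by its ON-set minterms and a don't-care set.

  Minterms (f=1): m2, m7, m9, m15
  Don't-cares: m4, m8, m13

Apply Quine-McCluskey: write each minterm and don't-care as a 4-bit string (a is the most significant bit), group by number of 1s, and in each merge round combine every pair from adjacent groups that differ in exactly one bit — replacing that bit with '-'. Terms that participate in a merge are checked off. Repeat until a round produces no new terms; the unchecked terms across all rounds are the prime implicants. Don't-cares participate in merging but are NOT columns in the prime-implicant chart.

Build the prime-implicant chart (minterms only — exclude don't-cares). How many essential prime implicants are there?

2

size-2^0 implicants → 0010  0100  0111(✓)  1000(✓)  1001(✓)  1101(✓)  1111(✓)
size-2^1 implicants → -111  1-01  100-  11-1
Unchecked terms (primes): -111, 0010, 0100, 1-01, 100-, 11-1
Minterm coverage:
  m2 ⊆ 0010 [E]
  m7 ⊆ -111 [E]
  m9 ⊆ 1-01,100-
  m15 ⊆ -111,11-1
E = {-111, 0010}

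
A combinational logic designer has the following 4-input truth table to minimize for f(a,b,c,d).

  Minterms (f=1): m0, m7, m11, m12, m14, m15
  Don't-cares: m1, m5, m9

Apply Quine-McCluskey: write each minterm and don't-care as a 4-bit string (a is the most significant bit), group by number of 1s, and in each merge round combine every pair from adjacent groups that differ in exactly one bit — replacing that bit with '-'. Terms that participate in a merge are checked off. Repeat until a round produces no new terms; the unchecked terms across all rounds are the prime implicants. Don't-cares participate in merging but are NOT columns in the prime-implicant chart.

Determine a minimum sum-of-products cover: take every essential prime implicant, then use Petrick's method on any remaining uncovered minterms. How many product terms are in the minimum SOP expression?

[col 0] 0000*, 0001*, 0101*, 0111*, 1001*, 1011*, 1100*, 1110*, 1111*
[col 1] -001, -111, 0-01, 000-, 01-1, 1-11, 10-1, 11-0, 111-
Prime implicants: -001, -111, 0-01, 000-, 01-1, 1-11, 10-1, 11-0, 111-
PI chart (minterm → PIs covering it):
  0 | 000-  (sole → essential)
  7 | -111,01-1
  11 | 1-11,10-1
  12 | 11-0  (sole → essential)
  14 | 11-0,111-
  15 | -111,1-11,111-
Essential prime implicants: 000-, 11-0
Petrick residual → -111, 1-11
Minimum SOP uses 4 PIs: bcd + a'b'c' + acd + abd'

4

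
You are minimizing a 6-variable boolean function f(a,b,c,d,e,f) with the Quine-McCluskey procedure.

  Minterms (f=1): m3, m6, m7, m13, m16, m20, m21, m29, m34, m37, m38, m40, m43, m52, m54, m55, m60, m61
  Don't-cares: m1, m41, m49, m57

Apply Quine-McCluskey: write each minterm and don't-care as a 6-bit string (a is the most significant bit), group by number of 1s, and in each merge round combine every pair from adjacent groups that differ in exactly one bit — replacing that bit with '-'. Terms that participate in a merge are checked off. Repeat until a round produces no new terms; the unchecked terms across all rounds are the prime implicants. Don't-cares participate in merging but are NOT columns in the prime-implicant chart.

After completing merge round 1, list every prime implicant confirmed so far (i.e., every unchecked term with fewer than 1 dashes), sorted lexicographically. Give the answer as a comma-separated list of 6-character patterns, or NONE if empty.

100101

Round 0: 000001✓ 000011✓ 000110✓ 000111✓ 001101✓ 010000✓ 010100✓ 010101✓ 011101✓ 100010✓ 100101 100110✓ 101000✓ 101001✓ 101011✓ 110001✓ 110100✓ 110110✓ 110111✓ 111001✓ 111100✓ 111101✓
Round 1: -00110 -10100 -11101 0-1101 000-11 0000-1 00011- 01-101 010-00 01010- 1-0110 1-1001 100-10 1010-1 10100- 11-001 11-100 1101-0 11011- 111-01 11110-
PIs = {-00110, -10100, -11101, 0-1101, 000-11, 0000-1, 00011-, 01-101, 010-00, 01010-, 1-0110, 1-1001, 100-10, 100101, 1010-1, 10100-, 11-001, 11-100, 1101-0, 11011-, 111-01, 11110-}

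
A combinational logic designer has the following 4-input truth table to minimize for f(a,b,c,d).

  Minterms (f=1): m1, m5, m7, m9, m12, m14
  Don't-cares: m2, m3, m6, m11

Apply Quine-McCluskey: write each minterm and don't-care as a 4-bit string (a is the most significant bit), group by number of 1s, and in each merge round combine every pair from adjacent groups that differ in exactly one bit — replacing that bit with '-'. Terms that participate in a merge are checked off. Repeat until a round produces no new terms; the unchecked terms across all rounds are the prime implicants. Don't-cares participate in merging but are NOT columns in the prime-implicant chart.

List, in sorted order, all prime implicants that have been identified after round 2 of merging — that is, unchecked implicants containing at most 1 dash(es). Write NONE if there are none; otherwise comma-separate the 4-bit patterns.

-110, 11-0

size-2^0 implicants → 0001(✓)  0010(✓)  0011(✓)  0101(✓)  0110(✓)  0111(✓)  1001(✓)  1011(✓)  1100(✓)  1110(✓)
size-2^1 implicants → -001(✓)  -011(✓)  -110  0-01(✓)  0-10(✓)  0-11(✓)  00-1(✓)  001-(✓)  01-1(✓)  011-(✓)  10-1(✓)  11-0
size-2^2 implicants → -0-1  0--1  0-1-
Unchecked terms (primes): -0-1, -110, 0--1, 0-1-, 11-0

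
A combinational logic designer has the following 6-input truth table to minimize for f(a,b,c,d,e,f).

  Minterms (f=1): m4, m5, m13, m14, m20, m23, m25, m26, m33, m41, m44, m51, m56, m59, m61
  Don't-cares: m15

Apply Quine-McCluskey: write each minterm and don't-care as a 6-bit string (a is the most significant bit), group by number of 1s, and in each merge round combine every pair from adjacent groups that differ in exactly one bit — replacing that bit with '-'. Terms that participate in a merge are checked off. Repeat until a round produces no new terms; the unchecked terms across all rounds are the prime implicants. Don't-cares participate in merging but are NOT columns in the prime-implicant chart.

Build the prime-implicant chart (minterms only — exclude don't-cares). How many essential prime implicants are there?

Round 0: 000100✓ 000101✓ 001101✓ 001110✓ 001111✓ 010100✓ 010111 011001 011010 100001✓ 101001✓ 101100 110011✓ 111000 111011✓ 111101
Round 1: 0-0100 00-101 00010- 0011-1 00111- 10-001 11-011
PIs = {0-0100, 00-101, 00010-, 0011-1, 00111-, 010111, 011001, 011010, 10-001, 101100, 11-011, 111000, 111101}
Coverage chart:
  m4: 0-0100,00010-
  m5: 00-101,00010-
  m13: 00-101,0011-1
  m14: 00111- ←essential
  m20: 0-0100 ←essential
  m23: 010111 ←essential
  m25: 011001 ←essential
  m26: 011010 ←essential
  m33: 10-001 ←essential
  m41: 10-001 ←essential
  m44: 101100 ←essential
  m51: 11-011 ←essential
  m56: 111000 ←essential
  m59: 11-011 ←essential
  m61: 111101 ←essential
Essential: 0-0100, 00111-, 010111, 011001, 011010, 10-001, 101100, 11-011, 111000, 111101

10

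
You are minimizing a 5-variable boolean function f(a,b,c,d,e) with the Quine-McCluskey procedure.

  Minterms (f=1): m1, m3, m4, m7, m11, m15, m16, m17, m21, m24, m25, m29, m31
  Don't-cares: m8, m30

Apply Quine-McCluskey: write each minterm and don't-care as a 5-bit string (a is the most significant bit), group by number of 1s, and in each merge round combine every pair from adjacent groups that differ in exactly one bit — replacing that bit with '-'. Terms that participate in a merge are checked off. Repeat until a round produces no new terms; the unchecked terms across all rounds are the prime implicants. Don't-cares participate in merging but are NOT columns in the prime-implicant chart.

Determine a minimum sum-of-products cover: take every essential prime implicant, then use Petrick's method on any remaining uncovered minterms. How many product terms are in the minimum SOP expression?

6

Round 0: 00001✓ 00011✓ 00100 00111✓ 01000✓ 01011✓ 01111✓ 10000✓ 10001✓ 10101✓ 11000✓ 11001✓ 11101✓ 11110✓ 11111✓
Round 1: -0001 -1000 -1111 0-011✓ 0-111✓ 00-11✓ 000-1 01-11✓ 1-000✓ 1-001✓ 1-101✓ 10-01✓ 1000-✓ 11-01✓ 1100-✓ 111-1 1111-
Round 2: 0--11 1--01 1-00-
PIs = {-0001, -1000, -1111, 0--11, 000-1, 00100, 1--01, 1-00-, 111-1, 1111-}
Coverage chart:
  m1: -0001,000-1
  m3: 0--11,000-1
  m4: 00100 ←essential
  m7: 0--11 ←essential
  m11: 0--11 ←essential
  m15: -1111,0--11
  m16: 1-00- ←essential
  m17: -0001,1--01,1-00-
  m21: 1--01 ←essential
  m24: -1000,1-00-
  m25: 1--01,1-00-
  m29: 1--01,111-1
  m31: -1111,111-1,1111-
Essential: 0--11, 00100, 1--01, 1-00-
Petrick residual → -0001, -1111
Min cover (6 terms): b'c'd'e + bcde + a'de + a'b'cd'e' + ad'e + ac'd'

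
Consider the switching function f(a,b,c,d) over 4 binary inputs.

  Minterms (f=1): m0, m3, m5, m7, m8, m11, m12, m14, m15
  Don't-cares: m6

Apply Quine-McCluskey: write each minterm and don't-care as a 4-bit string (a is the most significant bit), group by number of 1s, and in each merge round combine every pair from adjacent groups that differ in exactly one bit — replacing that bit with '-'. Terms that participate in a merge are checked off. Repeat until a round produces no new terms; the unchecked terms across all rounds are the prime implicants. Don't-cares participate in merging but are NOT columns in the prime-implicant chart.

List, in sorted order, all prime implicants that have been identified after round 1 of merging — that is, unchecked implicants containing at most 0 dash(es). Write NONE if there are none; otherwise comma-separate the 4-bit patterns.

NONE

size-2^0 implicants → 0000(✓)  0011(✓)  0101(✓)  0110(✓)  0111(✓)  1000(✓)  1011(✓)  1100(✓)  1110(✓)  1111(✓)
size-2^1 implicants → -000  -011(✓)  -110(✓)  -111(✓)  0-11(✓)  01-1  011-(✓)  1-00  1-11(✓)  11-0  111-(✓)
size-2^2 implicants → --11  -11-
Unchecked terms (primes): --11, -000, -11-, 01-1, 1-00, 11-0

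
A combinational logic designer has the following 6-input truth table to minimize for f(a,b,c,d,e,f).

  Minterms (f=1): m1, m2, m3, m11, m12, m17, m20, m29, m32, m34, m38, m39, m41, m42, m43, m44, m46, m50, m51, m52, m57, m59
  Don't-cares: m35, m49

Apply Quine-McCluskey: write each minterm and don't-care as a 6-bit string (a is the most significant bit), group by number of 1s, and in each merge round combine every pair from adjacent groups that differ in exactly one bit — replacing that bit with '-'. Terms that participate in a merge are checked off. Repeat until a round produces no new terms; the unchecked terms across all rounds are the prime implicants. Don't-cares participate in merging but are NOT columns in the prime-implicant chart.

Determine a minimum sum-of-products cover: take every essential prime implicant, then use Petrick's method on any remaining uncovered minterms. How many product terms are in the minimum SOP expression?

11

Round 0: 000001✓ 000010✓ 000011✓ 001011✓ 001100✓ 010001✓ 010100✓ 011101 100000✓ 100010✓ 100011✓ 100110✓ 100111✓ 101001✓ 101010✓ 101011✓ 101100✓ 101110✓ 110001✓ 110010✓ 110011✓ 110100✓ 111001✓ 111011✓
Round 1: -00010✓ -00011✓ -01011✓ -01100 -10001 -10100 0-0001 00-011✓ 0000-1 00001-✓ 1-0010✓ 1-0011✓ 1-1001✓ 1-1011✓ 10-010✓ 10-011✓ 10-110✓ 100-10✓ 100-11✓ 1000-0 10001-✓ 10011-✓ 101-10✓ 1010-1✓ 10101-✓ 1011-0 11-001✓ 11-011✓ 1100-1✓ 11001-✓ 1110-1✓
Round 2: -0-011 -0001- 1--011 1-001- 1-10-1 10--10 10-01- 100-1- 11-0-1
PIs = {-0-011, -0001-, -01100, -10001, -10100, 0-0001, 0000-1, 011101, 1--011, 1-001-, 1-10-1, 10--10, 10-01-, 100-1-, 1000-0, 1011-0, 11-0-1}
Coverage chart:
  m1: 0-0001,0000-1
  m2: -0001- ←essential
  m3: -0-011,-0001-,0000-1
  m11: -0-011 ←essential
  m12: -01100 ←essential
  m17: -10001,0-0001
  m20: -10100 ←essential
  m29: 011101 ←essential
  m32: 1000-0 ←essential
  m34: -0001-,1-001-,10--10,10-01-,100-1-,1000-0
  m38: 10--10,100-1-
  m39: 100-1- ←essential
  m41: 1-10-1 ←essential
  m42: 10--10,10-01-
  m43: -0-011,1--011,1-10-1,10-01-
  m44: -01100,1011-0
  m46: 10--10,1011-0
  m50: 1-001- ←essential
  m51: 1--011,1-001-,11-0-1
  m52: -10100 ←essential
  m57: 1-10-1,11-0-1
  m59: 1--011,1-10-1,11-0-1
Essential: -0-011, -0001-, -01100, -10100, 011101, 1-001-, 1-10-1, 100-1-, 1000-0
Petrick residual → 0-0001, 10--10
Min cover (11 terms): b'd'ef + b'c'd'e + b'cde'f' + bc'de'f' + a'c'd'e'f + a'bcde'f + ac'd'e + acd'f + ab'ef' + ab'c'e + ab'c'd'f'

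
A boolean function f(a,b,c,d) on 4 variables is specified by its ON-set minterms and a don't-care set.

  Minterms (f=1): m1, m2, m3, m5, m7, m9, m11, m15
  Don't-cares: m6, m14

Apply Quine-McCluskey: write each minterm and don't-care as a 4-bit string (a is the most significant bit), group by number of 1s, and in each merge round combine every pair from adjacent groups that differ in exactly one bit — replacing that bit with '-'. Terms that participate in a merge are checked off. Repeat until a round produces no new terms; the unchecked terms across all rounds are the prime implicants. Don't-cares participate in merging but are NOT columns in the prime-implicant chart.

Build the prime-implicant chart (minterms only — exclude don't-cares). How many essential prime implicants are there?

3

size-2^0 implicants → 0001(✓)  0010(✓)  0011(✓)  0101(✓)  0110(✓)  0111(✓)  1001(✓)  1011(✓)  1110(✓)  1111(✓)
size-2^1 implicants → -001(✓)  -011(✓)  -110(✓)  -111(✓)  0-01(✓)  0-10(✓)  0-11(✓)  00-1(✓)  001-(✓)  01-1(✓)  011-(✓)  1-11(✓)  10-1(✓)  111-(✓)
size-2^2 implicants → --11  -0-1  -11-  0--1  0-1-
Unchecked terms (primes): --11, -0-1, -11-, 0--1, 0-1-
Minterm coverage:
  m1 ⊆ -0-1,0--1
  m2 ⊆ 0-1- [E]
  m3 ⊆ --11,-0-1,0--1,0-1-
  m5 ⊆ 0--1 [E]
  m7 ⊆ --11,-11-,0--1,0-1-
  m9 ⊆ -0-1 [E]
  m11 ⊆ --11,-0-1
  m15 ⊆ --11,-11-
E = {-0-1, 0--1, 0-1-}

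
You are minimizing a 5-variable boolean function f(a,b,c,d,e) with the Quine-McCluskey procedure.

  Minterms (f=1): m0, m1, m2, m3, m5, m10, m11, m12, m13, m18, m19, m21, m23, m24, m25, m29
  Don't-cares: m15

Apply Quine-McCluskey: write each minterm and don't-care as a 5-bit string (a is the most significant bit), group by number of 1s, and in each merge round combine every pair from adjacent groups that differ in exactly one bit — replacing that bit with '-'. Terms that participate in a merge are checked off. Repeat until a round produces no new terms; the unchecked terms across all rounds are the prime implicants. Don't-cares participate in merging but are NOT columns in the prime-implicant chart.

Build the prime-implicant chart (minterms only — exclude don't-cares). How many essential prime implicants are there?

Round 0: 00000✓ 00001✓ 00010✓ 00011✓ 00101✓ 01010✓ 01011✓ 01100✓ 01101✓ 01111✓ 10010✓ 10011✓ 10101✓ 10111✓ 11000✓ 11001✓ 11101✓
Round 1: -0010✓ -0011✓ -0101✓ -1101✓ 0-010✓ 0-011✓ 0-101✓ 00-01 000-0✓ 000-1✓ 0000-✓ 0001-✓ 01-11 0101-✓ 011-1 0110- 1-101✓ 10-11 1001-✓ 101-1 11-01 1100-
Round 2: --101 -001- 0-01- 000--
PIs = {--101, -001-, 0-01-, 00-01, 000--, 01-11, 011-1, 0110-, 10-11, 101-1, 11-01, 1100-}
Coverage chart:
  m0: 000-- ←essential
  m1: 00-01,000--
  m2: -001-,0-01-,000--
  m3: -001-,0-01-,000--
  m5: --101,00-01
  m10: 0-01- ←essential
  m11: 0-01-,01-11
  m12: 0110- ←essential
  m13: --101,011-1,0110-
  m18: -001- ←essential
  m19: -001-,10-11
  m21: --101,101-1
  m23: 10-11,101-1
  m24: 1100- ←essential
  m25: 11-01,1100-
  m29: --101,11-01
Essential: -001-, 0-01-, 000--, 0110-, 1100-

5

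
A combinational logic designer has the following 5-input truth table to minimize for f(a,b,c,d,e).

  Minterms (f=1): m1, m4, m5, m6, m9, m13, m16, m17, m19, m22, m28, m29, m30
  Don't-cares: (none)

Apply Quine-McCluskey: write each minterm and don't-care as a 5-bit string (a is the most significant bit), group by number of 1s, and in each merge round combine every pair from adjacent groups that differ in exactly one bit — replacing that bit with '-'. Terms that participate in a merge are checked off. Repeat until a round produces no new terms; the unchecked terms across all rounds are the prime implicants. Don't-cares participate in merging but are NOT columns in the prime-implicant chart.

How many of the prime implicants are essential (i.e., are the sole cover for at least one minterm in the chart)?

[col 0] 00001*, 00100*, 00101*, 00110*, 01001*, 01101*, 10000*, 10001*, 10011*, 10110*, 11100*, 11101*, 11110*
[col 1] -0001, -0110, -1101, 0-001*, 0-101*, 00-01*, 001-0, 0010-, 01-01*, 1-110, 100-1, 1000-, 111-0, 1110-
[col 2] 0--01
Prime implicants: -0001, -0110, -1101, 0--01, 001-0, 0010-, 1-110, 100-1, 1000-, 111-0, 1110-
PI chart (minterm → PIs covering it):
  1 | -0001,0--01
  4 | 001-0,0010-
  5 | 0--01,0010-
  6 | -0110,001-0
  9 | 0--01  (sole → essential)
  13 | -1101,0--01
  16 | 1000-  (sole → essential)
  17 | -0001,100-1,1000-
  19 | 100-1  (sole → essential)
  22 | -0110,1-110
  28 | 111-0,1110-
  29 | -1101,1110-
  30 | 1-110,111-0
Essential prime implicants: 0--01, 100-1, 1000-

3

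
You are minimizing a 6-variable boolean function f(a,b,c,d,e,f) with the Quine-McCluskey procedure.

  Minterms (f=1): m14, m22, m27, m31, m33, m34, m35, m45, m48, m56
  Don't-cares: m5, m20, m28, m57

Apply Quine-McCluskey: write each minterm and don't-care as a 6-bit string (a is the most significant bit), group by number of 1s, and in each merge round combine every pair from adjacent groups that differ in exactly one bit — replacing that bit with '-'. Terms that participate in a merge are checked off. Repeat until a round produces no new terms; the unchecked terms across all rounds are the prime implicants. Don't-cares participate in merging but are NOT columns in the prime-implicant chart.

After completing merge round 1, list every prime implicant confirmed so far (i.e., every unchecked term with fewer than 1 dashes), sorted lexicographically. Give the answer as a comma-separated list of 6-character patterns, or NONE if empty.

000101, 001110, 101101

Round 0: 000101 001110 010100✓ 010110✓ 011011✓ 011100✓ 011111✓ 100001✓ 100010✓ 100011✓ 101101 110000✓ 111000✓ 111001✓
Round 1: 01-100 0101-0 011-11 1000-1 10001- 11-000 11100-
PIs = {000101, 001110, 01-100, 0101-0, 011-11, 1000-1, 10001-, 101101, 11-000, 11100-}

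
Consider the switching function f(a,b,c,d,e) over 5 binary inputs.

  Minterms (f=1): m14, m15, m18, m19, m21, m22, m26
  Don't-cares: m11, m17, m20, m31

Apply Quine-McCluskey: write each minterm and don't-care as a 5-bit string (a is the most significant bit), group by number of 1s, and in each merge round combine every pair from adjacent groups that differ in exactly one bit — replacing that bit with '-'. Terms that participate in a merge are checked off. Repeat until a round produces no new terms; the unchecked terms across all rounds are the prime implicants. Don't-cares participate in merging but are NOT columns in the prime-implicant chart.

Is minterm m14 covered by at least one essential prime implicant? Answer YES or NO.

YES

Round 0: 01011✓ 01110✓ 01111✓ 10001✓ 10010✓ 10011✓ 10100✓ 10101✓ 10110✓ 11010✓ 11111✓
Round 1: -1111 01-11 0111- 1-010 10-01 10-10 100-1 1001- 101-0 1010-
PIs = {-1111, 01-11, 0111-, 1-010, 10-01, 10-10, 100-1, 1001-, 101-0, 1010-}
Coverage chart:
  m14: 0111- ←essential
  m15: -1111,01-11,0111-
  m18: 1-010,10-10,1001-
  m19: 100-1,1001-
  m21: 10-01,1010-
  m22: 10-10,101-0
  m26: 1-010 ←essential
Essential: 0111-, 1-010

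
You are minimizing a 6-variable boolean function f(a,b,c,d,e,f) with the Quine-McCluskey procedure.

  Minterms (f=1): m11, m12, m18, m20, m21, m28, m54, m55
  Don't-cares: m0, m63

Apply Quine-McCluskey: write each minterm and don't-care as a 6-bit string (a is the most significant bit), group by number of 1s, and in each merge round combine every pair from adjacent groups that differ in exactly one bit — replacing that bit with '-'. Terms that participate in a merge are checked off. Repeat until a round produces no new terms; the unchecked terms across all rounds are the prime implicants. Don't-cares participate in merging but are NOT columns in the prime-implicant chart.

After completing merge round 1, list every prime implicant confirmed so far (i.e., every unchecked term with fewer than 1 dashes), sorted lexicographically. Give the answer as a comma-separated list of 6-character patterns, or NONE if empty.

000000, 001011, 010010

Round 0: 000000 001011 001100✓ 010010 010100✓ 010101✓ 011100✓ 110110✓ 110111✓ 111111✓
Round 1: 0-1100 01-100 01010- 11-111 11011-
PIs = {0-1100, 000000, 001011, 01-100, 010010, 01010-, 11-111, 11011-}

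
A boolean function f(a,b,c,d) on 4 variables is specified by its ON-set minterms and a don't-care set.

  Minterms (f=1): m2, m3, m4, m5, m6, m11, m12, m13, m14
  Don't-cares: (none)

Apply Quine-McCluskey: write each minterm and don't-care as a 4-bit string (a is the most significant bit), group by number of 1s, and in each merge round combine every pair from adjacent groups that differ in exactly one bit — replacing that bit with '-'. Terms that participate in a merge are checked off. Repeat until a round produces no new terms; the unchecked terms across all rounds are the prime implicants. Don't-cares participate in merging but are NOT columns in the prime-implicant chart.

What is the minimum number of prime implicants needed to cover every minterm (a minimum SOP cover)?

size-2^0 implicants → 0010(✓)  0011(✓)  0100(✓)  0101(✓)  0110(✓)  1011(✓)  1100(✓)  1101(✓)  1110(✓)
size-2^1 implicants → -011  -100(✓)  -101(✓)  -110(✓)  0-10  001-  01-0(✓)  010-(✓)  11-0(✓)  110-(✓)
size-2^2 implicants → -1-0  -10-
Unchecked terms (primes): -011, -1-0, -10-, 0-10, 001-
Minterm coverage:
  m2 ⊆ 0-10,001-
  m3 ⊆ -011,001-
  m4 ⊆ -1-0,-10-
  m5 ⊆ -10- [E]
  m6 ⊆ -1-0,0-10
  m11 ⊆ -011 [E]
  m12 ⊆ -1-0,-10-
  m13 ⊆ -10- [E]
  m14 ⊆ -1-0 [E]
E = {-011, -1-0, -10-}
Petrick residual → 0-10
Cover = b'cd + bd' + bc' + a'cd'  |cover|=4

4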